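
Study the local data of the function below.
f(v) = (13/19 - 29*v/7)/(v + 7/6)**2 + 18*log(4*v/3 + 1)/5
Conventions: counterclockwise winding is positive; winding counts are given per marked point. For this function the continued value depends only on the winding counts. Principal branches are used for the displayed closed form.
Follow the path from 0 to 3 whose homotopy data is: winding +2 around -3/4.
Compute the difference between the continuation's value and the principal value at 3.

Continued minus principal equals (72/5)*pi*i.

The rational part is single-valued and drops out of the difference; each branch term changes only by its own monodromy.
(18/5)*log(1 - v/(-3/4)): each positive loop around -3/4 adds 2*pi*i to the log, so winding +2 contributes (18/5)*(2)*2*pi*i = (72/5)*pi*i.
Summing the contributions at v = 3 gives (72/5)*pi*i.


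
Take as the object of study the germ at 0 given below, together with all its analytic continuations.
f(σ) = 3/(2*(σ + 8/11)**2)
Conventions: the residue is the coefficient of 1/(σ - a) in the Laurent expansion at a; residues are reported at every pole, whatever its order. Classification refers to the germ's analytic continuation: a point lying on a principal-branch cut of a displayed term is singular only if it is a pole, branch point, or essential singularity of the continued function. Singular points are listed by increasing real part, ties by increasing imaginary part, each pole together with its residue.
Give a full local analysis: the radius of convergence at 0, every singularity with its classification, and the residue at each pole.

Radius of convergence at 0: 8/11.
At -8/11: a pole of order 2; residue 0.

Denominator factor (σ + 8/11)^2: pole of order 2 at -8/11, modulus 8/11.
The radius of convergence is the smallest modulus among the singular points: 8/11.
At the order-2 pole -8/11 set g(σ) = (σ - (-8/11))^2*f(σ) = 3/2.
Order-2 pole: residue = g'(a); g'(-8/11) = 0, so the residue is 0.


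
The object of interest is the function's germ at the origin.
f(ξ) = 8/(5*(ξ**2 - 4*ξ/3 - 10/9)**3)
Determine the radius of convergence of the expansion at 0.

Denominator factor (ξ**2 - 4*ξ/3 - 10/9)^3: discriminant 56/9, real irrational roots 2/3 + (1/3)*sqrt(14) and 2/3 - (1/3)*sqrt(14); poles of order 3, moduli 2/3 + (1/3)*sqrt(14) and -2/3 + (1/3)*sqrt(14).
The radius of convergence is the smallest modulus among the singular points: -2/3 + (1/3)*sqrt(14).

The radius of convergence is -2/3 + (1/3)*sqrt(14).


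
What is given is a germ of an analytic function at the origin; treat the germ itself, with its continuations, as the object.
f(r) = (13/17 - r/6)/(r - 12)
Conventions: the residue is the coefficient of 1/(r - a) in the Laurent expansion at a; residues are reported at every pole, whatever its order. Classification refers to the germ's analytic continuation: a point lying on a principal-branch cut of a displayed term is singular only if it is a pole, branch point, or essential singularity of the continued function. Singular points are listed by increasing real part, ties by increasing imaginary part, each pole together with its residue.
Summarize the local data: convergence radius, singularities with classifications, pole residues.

Denominator factor (r - 12): pole of order 1 at 12, modulus 12.
The radius of convergence is the smallest modulus among the singular points: 12.
At the order-1 pole 12 set g(r) = (r - (12))*f(r) = 13/17 - r/6.
Simple pole: residue = g(a) at a = 12, which is -21/17.

Radius of convergence at 0: 12.
At 12: a pole of order 1; residue -21/17.


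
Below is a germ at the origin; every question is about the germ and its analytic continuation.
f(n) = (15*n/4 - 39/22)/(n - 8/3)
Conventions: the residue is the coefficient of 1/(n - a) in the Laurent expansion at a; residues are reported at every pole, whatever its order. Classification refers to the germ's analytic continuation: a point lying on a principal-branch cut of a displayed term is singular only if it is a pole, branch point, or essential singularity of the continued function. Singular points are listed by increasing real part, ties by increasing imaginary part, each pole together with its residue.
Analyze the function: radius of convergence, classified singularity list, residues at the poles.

Denominator factor (n - 8/3): pole of order 1 at 8/3, modulus 8/3.
The radius of convergence is the smallest modulus among the singular points: 8/3.
At the order-1 pole 8/3 set g(n) = (n - (8/3))*f(n) = 15*n/4 - 39/22.
Simple pole: residue = g(a) at a = 8/3, which is 181/22.

Radius of convergence at 0: 8/3.
At 8/3: a pole of order 1; residue 181/22.


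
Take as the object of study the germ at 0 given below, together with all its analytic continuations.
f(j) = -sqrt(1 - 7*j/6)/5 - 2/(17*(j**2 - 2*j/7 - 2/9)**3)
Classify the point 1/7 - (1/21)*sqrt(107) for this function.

The denominator factor j**2 - 2*j/7 - 2/9 vanishes at 1/7 - (1/21)*sqrt(107) and appears to the power 3; the numerator there equals -2/17, nonzero, and no other factor vanishes.
The branch terms are analytic at this point.
Hence a pole whose order is the multiplicity, 3.

The point is a pole of order 3.


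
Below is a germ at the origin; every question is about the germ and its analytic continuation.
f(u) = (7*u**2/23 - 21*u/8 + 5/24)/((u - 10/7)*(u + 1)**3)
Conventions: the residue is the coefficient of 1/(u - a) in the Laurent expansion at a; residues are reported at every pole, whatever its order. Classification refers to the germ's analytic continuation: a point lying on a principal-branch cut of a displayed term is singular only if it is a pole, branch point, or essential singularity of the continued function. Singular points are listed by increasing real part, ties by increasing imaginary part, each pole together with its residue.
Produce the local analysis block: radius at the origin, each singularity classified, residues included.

Denominator factor (u + 1)^3: pole of order 3 at -1, modulus 1.
Denominator factor (u - 10/7): pole of order 1 at 10/7, modulus 10/7.
The radius of convergence is the smallest modulus among the singular points: 1.
At the order-3 pole -1 set g(u) = (u - (-1))^3*f(u) = (7*u**2/23 - 21*u/8 + 5/24)/(u - 10/7).
Order-3 pole: residue = g''(a)/2; g''(-1) = 552965/1355988, so the residue is 552965/2711976.
At the order-1 pole 10/7 set g(u) = (u - (10/7))*f(u) = (7*u**2/23 - 21*u/8 + 5/24)/(u + 1)**3.
Simple pole: residue = g(a) at a = 10/7, which is -552965/2711976.
List the singular points by increasing real part (a conjugate pair: the negative imaginary part first).

Radius of convergence at 0: 1.
At -1: a pole of order 3; residue 552965/2711976.
At 10/7: a pole of order 1; residue -552965/2711976.


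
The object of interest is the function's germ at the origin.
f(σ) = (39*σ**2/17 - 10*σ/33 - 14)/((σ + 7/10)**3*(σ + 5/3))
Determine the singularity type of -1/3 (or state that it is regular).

The point is a regular point.

Denominator factors: σ + 7/10 = 11/30 at σ = -1/3; σ + 5/3 = 4/3 at σ = -1/3 — none vanishes.
So the germ continues analytically to -1/3.


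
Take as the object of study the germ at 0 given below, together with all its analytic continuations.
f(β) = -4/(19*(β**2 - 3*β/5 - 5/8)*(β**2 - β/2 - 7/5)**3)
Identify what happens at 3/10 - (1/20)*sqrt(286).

The denominator factor β**2 - 3*β/5 - 5/8 vanishes at 3/10 - (1/20)*sqrt(286) and appears to the power 1; the numerator there equals -4/19, nonzero, and no other factor vanishes.
Hence a pole whose order is the multiplicity, 1.

The point is a pole of order 1.


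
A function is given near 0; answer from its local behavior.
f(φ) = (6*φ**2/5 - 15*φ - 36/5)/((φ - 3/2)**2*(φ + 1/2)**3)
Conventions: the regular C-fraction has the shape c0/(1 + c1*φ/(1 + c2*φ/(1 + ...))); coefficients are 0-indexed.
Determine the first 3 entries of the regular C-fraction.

Taylor coefficients (expand at 0): a_0 = -128/5, a_1 = 992/15, a_2 = -8576/45.
c0 = a_0 = -128/5. Peel one level at a time: if S = 1 + c*φ/S' with S'(0) = 1, then c is the φ-coefficient of S and S' = c*φ/(S - 1).
S_1 = c0/f = 1 + (31/12)*φ + (-37/48)*φ^2 + ...; c1 = 31/12.
S_2 = c1*φ/(S_1 - 1) = 1 + (37/124)*φ + ...; c2 = 37/124.

The regular C-fraction coefficients are [-128/5, 31/12, 37/124].


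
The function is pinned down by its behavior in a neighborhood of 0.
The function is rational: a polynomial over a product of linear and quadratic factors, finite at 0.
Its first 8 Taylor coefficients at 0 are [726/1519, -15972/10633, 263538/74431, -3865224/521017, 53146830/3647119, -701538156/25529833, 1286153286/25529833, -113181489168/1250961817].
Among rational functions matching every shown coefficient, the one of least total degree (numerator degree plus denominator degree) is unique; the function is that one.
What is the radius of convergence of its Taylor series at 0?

No rational of total degree below 2 reproduces all 8 coefficients; solving the [0/2] Pade equations on them gives f(θ) = 6/(31*(θ + 7/11)**2), whose expansion matches every shown term.
Denominator factor (θ + 7/11)^2: pole of order 2 at -7/11, modulus 7/11.
The radius of convergence is the smallest modulus among the singular points: 7/11.

The radius of convergence is 7/11.


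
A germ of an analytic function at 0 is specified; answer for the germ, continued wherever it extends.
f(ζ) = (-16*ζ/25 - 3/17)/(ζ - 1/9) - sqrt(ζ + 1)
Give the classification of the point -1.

The term (-1)*sqrt(1 - ζ/(-1)) has argument 1 - -1/(-1) = 0 at -1: a square-root (algebraic, two-sheeted) branch point; the remaining terms are analytic or single-valued there.

The point is an algebraic (square-root) branch point.


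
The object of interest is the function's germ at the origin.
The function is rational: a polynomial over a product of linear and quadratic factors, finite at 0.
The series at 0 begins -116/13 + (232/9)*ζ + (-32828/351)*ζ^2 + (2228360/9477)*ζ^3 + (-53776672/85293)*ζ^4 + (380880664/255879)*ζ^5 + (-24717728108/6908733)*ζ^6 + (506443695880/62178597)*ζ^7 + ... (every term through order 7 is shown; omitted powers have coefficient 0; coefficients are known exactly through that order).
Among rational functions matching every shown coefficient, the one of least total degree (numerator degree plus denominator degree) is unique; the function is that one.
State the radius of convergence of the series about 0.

The radius of convergence is 1/2.

No rational of total degree below 6 reproduces all 8 coefficients; solving the [0/6] Pade equations on them gives f(ζ) = -29/(13*(ζ + 1/2)**2*(ζ**2 + 5*ζ/9 - 1)**2), whose expansion matches every shown term.
Denominator factor (ζ + 1/2)^2: pole of order 2 at -1/2, modulus 1/2.
Denominator factor (ζ**2 + 5*ζ/9 - 1)^2: discriminant 349/81, real irrational roots -5/18 + (1/18)*sqrt(349) and -5/18 - (1/18)*sqrt(349); poles of order 2, moduli -5/18 + (1/18)*sqrt(349) and 5/18 + (1/18)*sqrt(349).
The radius of convergence is the smallest modulus among the singular points: 1/2.


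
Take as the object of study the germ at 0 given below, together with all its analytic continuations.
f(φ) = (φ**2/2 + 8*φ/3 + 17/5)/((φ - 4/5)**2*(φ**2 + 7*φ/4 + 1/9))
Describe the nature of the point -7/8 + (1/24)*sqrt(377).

The denominator factor φ**2 + 7*φ/4 + 1/9 vanishes at -7/8 + (1/24)*sqrt(377) and appears to the power 1; the numerator there equals 5117/2880 + (43/576)*sqrt(377), nonzero, and no other factor vanishes.
Hence a pole whose order is the multiplicity, 1.

The point is a pole of order 1.


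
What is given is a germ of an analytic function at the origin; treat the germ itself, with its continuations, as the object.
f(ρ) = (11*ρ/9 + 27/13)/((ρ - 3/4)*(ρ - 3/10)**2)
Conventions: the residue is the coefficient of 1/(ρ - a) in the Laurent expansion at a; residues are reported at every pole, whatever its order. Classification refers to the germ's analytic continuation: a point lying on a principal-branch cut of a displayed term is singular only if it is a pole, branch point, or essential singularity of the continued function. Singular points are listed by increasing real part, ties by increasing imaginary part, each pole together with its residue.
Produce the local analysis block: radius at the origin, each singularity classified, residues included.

Denominator factor (ρ - 3/4): pole of order 1 at 3/4, modulus 3/4.
Denominator factor (ρ - 3/10)^2: pole of order 2 at 3/10, modulus 3/10.
The radius of convergence is the smallest modulus among the singular points: 3/10.
At the order-2 pole 3/10 set g(ρ) = (ρ - (3/10))^2*f(ρ) = (11*ρ/9 + 27/13)/(ρ - 3/4).
Order-2 pole: residue = g'(a); g'(3/10) = -46700/3159, so the residue is -46700/3159.
At the order-1 pole 3/4 set g(ρ) = (ρ - (3/4))*f(ρ) = (11*ρ/9 + 27/13)/(ρ - 3/10)**2.
Simple pole: residue = g(a) at a = 3/4, which is 46700/3159.
List the singular points by increasing real part (a conjugate pair: the negative imaginary part first).

Radius of convergence at 0: 3/10.
At 3/10: a pole of order 2; residue -46700/3159.
At 3/4: a pole of order 1; residue 46700/3159.


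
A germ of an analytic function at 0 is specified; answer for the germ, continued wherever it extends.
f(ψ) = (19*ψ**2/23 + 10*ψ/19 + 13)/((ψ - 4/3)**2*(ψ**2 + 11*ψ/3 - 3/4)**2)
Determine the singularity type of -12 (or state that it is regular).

The point is a regular point.

Denominator factors: ψ - 4/3 = -40/3 at ψ = -12; ψ**2 + 11*ψ/3 - 3/4 = 397/4 at ψ = -12 — none vanishes.
So the germ continues analytically to -12.


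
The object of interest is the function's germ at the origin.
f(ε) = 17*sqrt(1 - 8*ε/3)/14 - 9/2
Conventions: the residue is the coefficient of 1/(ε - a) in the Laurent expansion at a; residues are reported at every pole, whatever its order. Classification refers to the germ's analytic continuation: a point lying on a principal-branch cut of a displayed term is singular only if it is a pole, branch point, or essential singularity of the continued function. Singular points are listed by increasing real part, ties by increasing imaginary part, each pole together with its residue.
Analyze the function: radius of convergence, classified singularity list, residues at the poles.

Branch term (17/14)*sqrt(1 - ε/(3/8)): its argument vanishes at ε = 3/8, a square-root branch point, modulus 3/8.
The radius of convergence is the smallest modulus among the singular points: 3/8.

Radius of convergence at 0: 3/8.
At 3/8: an algebraic (square-root) branch point.


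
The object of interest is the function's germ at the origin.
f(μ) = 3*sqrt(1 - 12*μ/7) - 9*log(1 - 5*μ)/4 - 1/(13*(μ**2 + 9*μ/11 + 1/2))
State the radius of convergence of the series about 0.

Denominator factor (μ**2 + 9*μ/11 + 1/2): discriminant -161/121, complex-conjugate roots (-9/22) + ((1/22)*sqrt(161))*i and (-9/22) - ((1/22)*sqrt(161))*i; poles of order 1, moduli (1/2)*sqrt(2) and (1/2)*sqrt(2).
Branch term (3)*sqrt(1 - μ/(7/12)): its argument vanishes at μ = 7/12, a square-root branch point, modulus 7/12.
Branch term (-9/4)*log(1 - μ/(1/5)): its argument vanishes at μ = 1/5, a logarithmic branch point, modulus 1/5.
The radius of convergence is the smallest modulus among the singular points: 1/5.

The radius of convergence is 1/5.


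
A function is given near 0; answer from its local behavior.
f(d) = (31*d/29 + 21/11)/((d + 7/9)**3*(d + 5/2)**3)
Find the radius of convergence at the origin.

The radius of convergence is 7/9.

Denominator factor (d + 5/2)^3: pole of order 3 at -5/2, modulus 5/2.
Denominator factor (d + 7/9)^3: pole of order 3 at -7/9, modulus 7/9.
The radius of convergence is the smallest modulus among the singular points: 7/9.


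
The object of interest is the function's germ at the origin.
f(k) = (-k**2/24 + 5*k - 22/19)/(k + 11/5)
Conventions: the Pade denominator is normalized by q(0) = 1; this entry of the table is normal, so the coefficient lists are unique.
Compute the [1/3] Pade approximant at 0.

Taylor coefficients needed (expand at 0): a_0 = -10/19, a_1 = 525/209, a_2 = -64045/55176, a_3 = 320225/606936, a_4 = -1601125/6676296.
Write the denominator as Q(k) = 1 + q1*k + q2*k^2 + q3*k^3. Requiring Q*f - P = O(k^5) with deg P <= 1 kills the coefficients of k^2..k^4 in Q*f:
  k^2: a_2 + q1*a_1 + q2*a_0 = 0, i.e. -64045/55176 + (525/209)*q1 + (-10/19)*q2 = 0.
  k^3: a_3 + q1*a_2 + q2*a_1 + q3*a_0 = 0, i.e. 320225/606936 + (-64045/55176)*q1 + (525/209)*q2 + (-10/19)*q3 = 0.
  k^4: a_4 + q1*a_3 + q2*a_2 + q3*a_1 = 0, i.e. -1601125/6676296 + (320225/606936)*q1 + (-64045/55176)*q2 + (525/209)*q3 = 0.
Solving this linear system: q1 = 72870401/157423200, q2 = 243371/62969280, q3 = 243371/7556313600.
The numerator is Q*f truncated at degree 1: P0 = a_0 = -10/19; P1 = a_1 + q1*a_0 = 35708821/15742320.

The Pade approximant has numerator coefficients [-10/19, 35708821/15742320]; denominator coefficients [1, 72870401/157423200, 243371/62969280, 243371/7556313600].


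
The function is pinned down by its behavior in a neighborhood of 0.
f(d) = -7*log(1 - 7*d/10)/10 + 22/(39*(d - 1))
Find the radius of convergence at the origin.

Denominator factor (d - 1): pole of order 1 at 1, modulus 1.
Branch term (-7/10)*log(1 - d/(10/7)): its argument vanishes at d = 10/7, a logarithmic branch point, modulus 10/7.
The radius of convergence is the smallest modulus among the singular points: 1.

The radius of convergence is 1.


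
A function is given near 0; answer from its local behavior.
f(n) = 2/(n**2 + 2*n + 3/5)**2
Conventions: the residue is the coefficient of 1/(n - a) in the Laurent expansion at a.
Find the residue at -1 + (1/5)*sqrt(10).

The factor n**2 + 2*n + 3/5 splits as (n - a)(n - a') with a = -1 + (1/5)*sqrt(10), a' = -1 - (1/5)*sqrt(10). At the order-2 pole a set g(n) = (n - a)^2*f(n) = [2] / (n - a')^2.
Order-2 pole: residue = g'(a); g'(-1 + (1/5)*sqrt(10)) = -(5/8)*sqrt(10), so the residue is -(5/8)*sqrt(10).

The residue is -(5/8)*sqrt(10).


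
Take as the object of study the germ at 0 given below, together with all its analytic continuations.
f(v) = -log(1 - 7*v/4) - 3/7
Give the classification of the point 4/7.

The term (-1)*log(1 - v/(4/7)) has argument 1 - 4/7/(4/7) = 0 at 4/7: a logarithmic (infinitely-sheeted) branch point; the remaining terms are analytic or single-valued there.

The point is a logarithmic branch point.


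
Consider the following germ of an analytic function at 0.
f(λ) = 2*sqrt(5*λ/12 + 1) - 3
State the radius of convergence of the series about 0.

Branch term (2)*sqrt(1 - λ/(-12/5)): its argument vanishes at λ = -12/5, a square-root branch point, modulus 12/5.
The radius of convergence is the smallest modulus among the singular points: 12/5.

The radius of convergence is 12/5.


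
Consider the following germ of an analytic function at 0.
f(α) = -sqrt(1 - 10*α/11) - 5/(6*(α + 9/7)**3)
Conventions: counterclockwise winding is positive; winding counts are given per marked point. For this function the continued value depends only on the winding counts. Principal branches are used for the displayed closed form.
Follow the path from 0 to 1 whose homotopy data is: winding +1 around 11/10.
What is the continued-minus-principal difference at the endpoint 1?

The rational part is single-valued and drops out of the difference; each branch term changes only by its own monodromy.
(-1)*sqrt(1 - α/(11/10)): winding +1 is odd, the square root flips sign, contributing -2*(-1)*sqrt(1 - (1)/(11/10)) = -2*(-1)*sqrt(1/11) = (2/11)*sqrt(11).
Summing the contributions at α = 1 gives (2/11)*sqrt(11).

Continued minus principal equals (2/11)*sqrt(11).


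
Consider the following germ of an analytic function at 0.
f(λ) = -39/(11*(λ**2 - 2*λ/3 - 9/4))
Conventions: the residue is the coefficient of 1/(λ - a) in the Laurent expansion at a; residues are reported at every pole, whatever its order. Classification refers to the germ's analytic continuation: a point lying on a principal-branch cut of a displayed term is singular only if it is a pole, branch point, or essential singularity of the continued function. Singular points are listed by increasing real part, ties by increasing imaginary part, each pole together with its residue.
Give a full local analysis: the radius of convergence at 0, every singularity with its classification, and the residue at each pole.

Denominator factor (λ**2 - 2*λ/3 - 9/4): discriminant 85/9, real irrational roots 1/3 + (1/6)*sqrt(85) and 1/3 - (1/6)*sqrt(85); poles of order 1, moduli 1/3 + (1/6)*sqrt(85) and -1/3 + (1/6)*sqrt(85).
The radius of convergence is the smallest modulus among the singular points: -1/3 + (1/6)*sqrt(85).
The factor λ**2 - 2*λ/3 - 9/4 splits as (λ - a)(λ - a') with a = 1/3 - (1/6)*sqrt(85), a' = 1/3 + (1/6)*sqrt(85). At the order-1 pole a set g(λ) = (λ - a)*f(λ) = [-39/11] / (λ - a').
Simple pole: residue = g(a) at a = 1/3 - (1/6)*sqrt(85), which is (117/935)*sqrt(85).
The factor λ**2 - 2*λ/3 - 9/4 splits as (λ - a)(λ - a') with a = 1/3 + (1/6)*sqrt(85), a' = 1/3 - (1/6)*sqrt(85). At the order-1 pole a set g(λ) = (λ - a)*f(λ) = [-39/11] / (λ - a').
Simple pole: residue = g(a) at a = 1/3 + (1/6)*sqrt(85), which is -(117/935)*sqrt(85).
List the singular points by increasing real part (a conjugate pair: the negative imaginary part first).

Radius of convergence at 0: -1/3 + (1/6)*sqrt(85).
At 1/3 - (1/6)*sqrt(85): a pole of order 1; residue (117/935)*sqrt(85).
At 1/3 + (1/6)*sqrt(85): a pole of order 1; residue -(117/935)*sqrt(85).


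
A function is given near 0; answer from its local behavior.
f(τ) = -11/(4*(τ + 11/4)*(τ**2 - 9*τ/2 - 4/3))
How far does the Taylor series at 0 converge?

The radius of convergence is -9/4 + (1/12)*sqrt(921).

Denominator factor (τ**2 - 9*τ/2 - 4/3): discriminant 307/12, real irrational roots 9/4 + (1/12)*sqrt(921) and 9/4 - (1/12)*sqrt(921); poles of order 1, moduli 9/4 + (1/12)*sqrt(921) and -9/4 + (1/12)*sqrt(921).
Denominator factor (τ + 11/4): pole of order 1 at -11/4, modulus 11/4.
The radius of convergence is the smallest modulus among the singular points: -9/4 + (1/12)*sqrt(921).


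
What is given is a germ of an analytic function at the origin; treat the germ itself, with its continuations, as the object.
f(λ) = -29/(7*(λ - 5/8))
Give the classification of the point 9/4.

Denominator factors: λ - 5/8 = 13/8 at λ = 9/4 — none vanishes.
So the germ continues analytically to 9/4.

The point is a regular point.


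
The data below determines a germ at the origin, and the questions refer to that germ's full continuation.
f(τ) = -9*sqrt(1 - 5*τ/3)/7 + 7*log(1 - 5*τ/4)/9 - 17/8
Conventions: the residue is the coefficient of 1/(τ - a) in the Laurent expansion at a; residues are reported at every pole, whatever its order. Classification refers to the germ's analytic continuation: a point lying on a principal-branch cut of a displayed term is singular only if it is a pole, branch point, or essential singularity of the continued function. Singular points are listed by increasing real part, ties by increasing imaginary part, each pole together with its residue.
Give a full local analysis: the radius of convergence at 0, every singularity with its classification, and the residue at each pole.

Radius of convergence at 0: 3/5.
At 3/5: an algebraic (square-root) branch point.
At 4/5: a logarithmic branch point.

Branch term (7/9)*log(1 - τ/(4/5)): its argument vanishes at τ = 4/5, a logarithmic branch point, modulus 4/5.
Branch term (-9/7)*sqrt(1 - τ/(3/5)): its argument vanishes at τ = 3/5, a square-root branch point, modulus 3/5.
The radius of convergence is the smallest modulus among the singular points: 3/5.
List the singular points by increasing real part (a conjugate pair: the negative imaginary part first).


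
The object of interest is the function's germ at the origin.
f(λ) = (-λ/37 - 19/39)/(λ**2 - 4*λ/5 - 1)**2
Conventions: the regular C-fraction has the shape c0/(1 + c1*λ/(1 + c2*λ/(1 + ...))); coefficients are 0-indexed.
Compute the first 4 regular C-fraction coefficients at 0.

The regular C-fraction coefficients are [-19/39, 5429/3515, 17861761/19082935, -963543943622/484857502345].

Taylor coefficients (expand at 0): a_0 = -19/39, a_1 = 5429/7215, a_2 = -67334/36075, a_3 = 582658/180375.
c0 = a_0 = -19/39. Peel one level at a time: if S = 1 + c*λ/S' with S'(0) = 1, then c is the λ-coefficient of S and S' = c*λ/(S - 1).
S_1 = c0/f = 1 + (5429/3515)*λ + (-17861761/12355225)*λ^2 + ...; c1 = 5429/3515.
S_2 = c1*λ/(S_1 - 1) = 1 + (17861761/19082935)*λ + (1370617274/736851025)*λ^2 + ...; c2 = 17861761/19082935.
S_3 = c2*λ/(S_2 - 1) = 1 + (-963543943622/484857502345)*λ + ...; c3 = -963543943622/484857502345.


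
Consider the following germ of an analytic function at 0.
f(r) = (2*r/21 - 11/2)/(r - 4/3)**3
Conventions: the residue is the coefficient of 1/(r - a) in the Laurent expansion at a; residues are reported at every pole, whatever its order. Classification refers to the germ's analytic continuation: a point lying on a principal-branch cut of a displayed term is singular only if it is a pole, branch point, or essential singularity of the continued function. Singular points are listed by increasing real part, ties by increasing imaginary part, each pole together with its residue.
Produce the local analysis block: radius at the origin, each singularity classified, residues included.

Radius of convergence at 0: 4/3.
At 4/3: a pole of order 3; residue 0.

Denominator factor (r - 4/3)^3: pole of order 3 at 4/3, modulus 4/3.
The radius of convergence is the smallest modulus among the singular points: 4/3.
At the order-3 pole 4/3 set g(r) = (r - (4/3))^3*f(r) = 2*r/21 - 11/2.
Order-3 pole: residue = g''(a)/2; g''(4/3) = 0, so the residue is 0.


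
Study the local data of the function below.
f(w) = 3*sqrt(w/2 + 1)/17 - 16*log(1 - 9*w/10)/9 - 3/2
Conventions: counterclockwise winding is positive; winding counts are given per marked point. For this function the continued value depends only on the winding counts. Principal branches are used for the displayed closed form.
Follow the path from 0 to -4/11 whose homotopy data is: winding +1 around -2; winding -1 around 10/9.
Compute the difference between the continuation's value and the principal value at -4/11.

Continued minus principal equals (-(18/187)*sqrt(11)) + ((32/9)*pi)*i.

The rational part is single-valued and drops out of the difference; each branch term changes only by its own monodromy.
(3/17)*sqrt(1 - w/(-2)): winding +1 is odd, the square root flips sign, contributing -2*(3/17)*sqrt(1 - (-4/11)/(-2)) = -2*(3/17)*sqrt(9/11) = -(18/187)*sqrt(11).
(-16/9)*log(1 - w/(10/9)): each positive loop around 10/9 adds 2*pi*i to the log, so winding -1 contributes (-16/9)*(-1)*2*pi*i = (32/9)*pi*i.
Summing the contributions at w = -4/11 gives (-(18/187)*sqrt(11)) + ((32/9)*pi)*i.


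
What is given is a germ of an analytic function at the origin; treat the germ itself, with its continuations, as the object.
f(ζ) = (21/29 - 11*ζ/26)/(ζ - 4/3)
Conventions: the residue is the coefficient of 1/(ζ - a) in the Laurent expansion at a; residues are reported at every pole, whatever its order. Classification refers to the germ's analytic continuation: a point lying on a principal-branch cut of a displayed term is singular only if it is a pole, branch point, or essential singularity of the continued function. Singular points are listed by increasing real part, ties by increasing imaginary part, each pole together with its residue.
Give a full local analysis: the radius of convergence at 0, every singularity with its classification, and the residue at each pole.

Radius of convergence at 0: 4/3.
At 4/3: a pole of order 1; residue 181/1131.

Denominator factor (ζ - 4/3): pole of order 1 at 4/3, modulus 4/3.
The radius of convergence is the smallest modulus among the singular points: 4/3.
At the order-1 pole 4/3 set g(ζ) = (ζ - (4/3))*f(ζ) = 21/29 - 11*ζ/26.
Simple pole: residue = g(a) at a = 4/3, which is 181/1131.


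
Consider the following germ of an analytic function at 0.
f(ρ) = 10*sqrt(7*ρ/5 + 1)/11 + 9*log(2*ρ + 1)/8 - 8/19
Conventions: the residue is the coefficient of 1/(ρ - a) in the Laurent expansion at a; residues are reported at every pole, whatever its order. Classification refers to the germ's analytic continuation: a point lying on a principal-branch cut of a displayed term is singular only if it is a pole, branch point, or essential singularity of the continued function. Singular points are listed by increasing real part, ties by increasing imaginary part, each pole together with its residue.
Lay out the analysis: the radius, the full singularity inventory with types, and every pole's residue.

Branch term (9/8)*log(1 - ρ/(-1/2)): its argument vanishes at ρ = -1/2, a logarithmic branch point, modulus 1/2.
Branch term (10/11)*sqrt(1 - ρ/(-5/7)): its argument vanishes at ρ = -5/7, a square-root branch point, modulus 5/7.
The radius of convergence is the smallest modulus among the singular points: 1/2.
List the singular points by increasing real part (a conjugate pair: the negative imaginary part first).

Radius of convergence at 0: 1/2.
At -5/7: an algebraic (square-root) branch point.
At -1/2: a logarithmic branch point.


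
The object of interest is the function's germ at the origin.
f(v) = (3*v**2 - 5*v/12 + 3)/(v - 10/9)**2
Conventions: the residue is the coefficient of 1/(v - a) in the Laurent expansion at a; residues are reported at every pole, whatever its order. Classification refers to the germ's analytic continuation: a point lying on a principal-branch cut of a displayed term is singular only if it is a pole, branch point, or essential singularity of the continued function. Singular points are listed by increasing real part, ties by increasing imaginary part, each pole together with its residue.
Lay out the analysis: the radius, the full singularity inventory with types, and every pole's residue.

Radius of convergence at 0: 10/9.
At 10/9: a pole of order 2; residue 25/4.

Denominator factor (v - 10/9)^2: pole of order 2 at 10/9, modulus 10/9.
The radius of convergence is the smallest modulus among the singular points: 10/9.
At the order-2 pole 10/9 set g(v) = (v - (10/9))^2*f(v) = 3*v**2 - 5*v/12 + 3.
Order-2 pole: residue = g'(a); g'(10/9) = 25/4, so the residue is 25/4.


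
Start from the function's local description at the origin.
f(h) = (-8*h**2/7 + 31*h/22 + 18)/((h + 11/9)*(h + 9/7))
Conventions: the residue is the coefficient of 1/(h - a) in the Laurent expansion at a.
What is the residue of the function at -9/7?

At the order-1 pole -9/7 set g(h) = (h - (-9/7))*f(h) = (-8*h**2/7 + 31*h/22 + 18)/(h + 11/9).
Simple pole: residue = g(a) at a = -9/7, which is -971109/4312.

The residue is -971109/4312.


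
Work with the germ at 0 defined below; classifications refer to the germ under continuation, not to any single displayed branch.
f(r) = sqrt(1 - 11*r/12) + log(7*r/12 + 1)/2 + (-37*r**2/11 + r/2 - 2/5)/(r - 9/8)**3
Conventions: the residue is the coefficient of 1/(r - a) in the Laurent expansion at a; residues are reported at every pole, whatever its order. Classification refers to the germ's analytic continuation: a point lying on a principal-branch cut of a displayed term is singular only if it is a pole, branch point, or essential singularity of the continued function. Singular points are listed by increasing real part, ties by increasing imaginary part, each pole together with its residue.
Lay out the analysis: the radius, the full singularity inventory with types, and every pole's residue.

Radius of convergence at 0: 12/11.
At -12/7: a logarithmic branch point.
At 12/11: an algebraic (square-root) branch point.
At 9/8: a pole of order 3; residue -37/11.

Denominator factor (r - 9/8)^3: pole of order 3 at 9/8, modulus 9/8.
Branch term (1)*sqrt(1 - r/(12/11)): its argument vanishes at r = 12/11, a square-root branch point, modulus 12/11.
Branch term (1/2)*log(1 - r/(-12/7)): its argument vanishes at r = -12/7, a logarithmic branch point, modulus 12/7.
The radius of convergence is the smallest modulus among the singular points: 12/11.
The branch terms are analytic at 9/8 and contribute nothing to the residue; only the rational part matters.
At the order-3 pole 9/8 set g(r) = (r - (9/8))^3*(rational part) = -37*r**2/11 + r/2 - 2/5.
Order-3 pole: residue = g''(a)/2; g''(9/8) = -74/11, so the residue is -37/11.
List the singular points by increasing real part (a conjugate pair: the negative imaginary part first).


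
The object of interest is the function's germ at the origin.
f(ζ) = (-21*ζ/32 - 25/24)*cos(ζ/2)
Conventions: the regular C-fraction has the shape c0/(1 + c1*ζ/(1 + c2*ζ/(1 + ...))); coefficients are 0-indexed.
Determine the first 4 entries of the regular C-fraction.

The regular C-fraction coefficients are [-25/24, -63/100, 5219/6300, -25/126].

Taylor coefficients (expand at 0): a_0 = -25/24, a_1 = -21/32, a_2 = 25/192, a_3 = 21/256.
c0 = a_0 = -25/24. Peel one level at a time: if S = 1 + c*ζ/S' with S'(0) = 1, then c is the ζ-coefficient of S and S' = c*ζ/(S - 1).
S_1 = c0/f = 1 + (-63/100)*ζ + (5219/10000)*ζ^2 + ...; c1 = -63/100.
S_2 = c1*ζ/(S_1 - 1) = 1 + (5219/6300)*ζ + (5219/31752)*ζ^2 + ...; c2 = 5219/6300.
S_3 = c2*ζ/(S_2 - 1) = 1 + (-25/126)*ζ + ...; c3 = -25/126.


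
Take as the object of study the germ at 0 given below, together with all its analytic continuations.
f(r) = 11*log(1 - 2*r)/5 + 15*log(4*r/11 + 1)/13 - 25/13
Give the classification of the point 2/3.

The point is a regular point.

There is no denominator, hence no pole anywhere.
Branch term log(1 - r/(1/2)): argument at 2/3 is -1/3, nonzero, so 2/3 is not its branch point (a point on a principal cut is still regular for the continued germ).
Branch term log(1 - r/(-11/4)): argument at 2/3 is 41/33, nonzero, so 2/3 is not its branch point (a point on a principal cut is still regular for the continued germ).
So the germ continues analytically to 2/3.


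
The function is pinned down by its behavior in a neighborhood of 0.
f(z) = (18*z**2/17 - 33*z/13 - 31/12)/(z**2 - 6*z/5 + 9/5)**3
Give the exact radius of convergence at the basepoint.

The radius of convergence is (3/5)*sqrt(5).

Denominator factor (z**2 - 6*z/5 + 9/5)^3: discriminant -144/25, complex-conjugate roots (3/5) + (6/5)*i and (3/5) - (6/5)*i; poles of order 3, moduli (3/5)*sqrt(5) and (3/5)*sqrt(5).
The radius of convergence is the smallest modulus among the singular points: (3/5)*sqrt(5).


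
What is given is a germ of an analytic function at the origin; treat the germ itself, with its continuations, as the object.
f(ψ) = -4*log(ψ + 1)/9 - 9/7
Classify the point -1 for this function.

The point is a logarithmic branch point.

The term (-4/9)*log(1 - ψ/(-1)) has argument 1 - -1/(-1) = 0 at -1: a logarithmic (infinitely-sheeted) branch point; the remaining terms are analytic or single-valued there.


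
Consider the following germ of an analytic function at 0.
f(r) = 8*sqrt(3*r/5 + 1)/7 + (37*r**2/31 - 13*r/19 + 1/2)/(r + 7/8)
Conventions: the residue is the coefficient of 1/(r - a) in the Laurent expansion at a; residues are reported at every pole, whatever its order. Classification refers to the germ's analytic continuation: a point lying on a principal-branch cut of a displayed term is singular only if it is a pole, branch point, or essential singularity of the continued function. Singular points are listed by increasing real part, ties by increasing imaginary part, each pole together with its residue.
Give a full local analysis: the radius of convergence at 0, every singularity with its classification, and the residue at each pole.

Radius of convergence at 0: 7/8.
At -5/3: an algebraic (square-root) branch point.
At -7/8: a pole of order 1; residue 75863/37696.

Denominator factor (r + 7/8): pole of order 1 at -7/8, modulus 7/8.
Branch term (8/7)*sqrt(1 - r/(-5/3)): its argument vanishes at r = -5/3, a square-root branch point, modulus 5/3.
The radius of convergence is the smallest modulus among the singular points: 7/8.
The branch term is analytic at -7/8 and contributes nothing to the residue; only the rational part matters.
At the order-1 pole -7/8 set g(r) = (r - (-7/8))*(rational part) = 37*r**2/31 - 13*r/19 + 1/2.
Simple pole: residue = g(a) at a = -7/8, which is 75863/37696.
List the singular points by increasing real part (a conjugate pair: the negative imaginary part first).


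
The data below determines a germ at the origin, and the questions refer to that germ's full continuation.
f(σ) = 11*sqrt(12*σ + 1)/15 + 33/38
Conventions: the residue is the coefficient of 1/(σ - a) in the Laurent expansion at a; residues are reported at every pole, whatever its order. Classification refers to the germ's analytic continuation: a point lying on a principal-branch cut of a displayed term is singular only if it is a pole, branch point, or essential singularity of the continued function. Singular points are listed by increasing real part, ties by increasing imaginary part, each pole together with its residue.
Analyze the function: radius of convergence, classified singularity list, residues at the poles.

Radius of convergence at 0: 1/12.
At -1/12: an algebraic (square-root) branch point.

Branch term (11/15)*sqrt(1 - σ/(-1/12)): its argument vanishes at σ = -1/12, a square-root branch point, modulus 1/12.
The radius of convergence is the smallest modulus among the singular points: 1/12.


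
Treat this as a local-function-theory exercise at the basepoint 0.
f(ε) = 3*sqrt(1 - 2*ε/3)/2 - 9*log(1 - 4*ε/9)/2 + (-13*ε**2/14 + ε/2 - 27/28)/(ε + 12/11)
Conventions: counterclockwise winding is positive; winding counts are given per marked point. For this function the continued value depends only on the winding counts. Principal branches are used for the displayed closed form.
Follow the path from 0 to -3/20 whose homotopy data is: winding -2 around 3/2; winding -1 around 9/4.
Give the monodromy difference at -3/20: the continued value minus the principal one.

Continued minus principal equals (9)*pi*i.

The rational part is single-valued and drops out of the difference; each branch term changes only by its own monodromy.
(3/2)*sqrt(1 - ε/(3/2)): winding -2 is even, the square root returns to the same sheet, contribution 0.
(-9/2)*log(1 - ε/(9/4)): each positive loop around 9/4 adds 2*pi*i to the log, so winding -1 contributes (-9/2)*(-1)*2*pi*i = (9)*pi*i.
Summing the contributions at ε = -3/20 gives (9)*pi*i.


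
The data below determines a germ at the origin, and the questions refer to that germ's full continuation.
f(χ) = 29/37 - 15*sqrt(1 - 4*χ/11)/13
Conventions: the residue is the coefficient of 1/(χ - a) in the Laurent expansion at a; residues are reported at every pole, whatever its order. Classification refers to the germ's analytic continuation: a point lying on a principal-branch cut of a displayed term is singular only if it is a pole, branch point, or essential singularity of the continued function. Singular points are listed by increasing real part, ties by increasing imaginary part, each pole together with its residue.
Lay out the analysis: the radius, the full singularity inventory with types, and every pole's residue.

Radius of convergence at 0: 11/4.
At 11/4: an algebraic (square-root) branch point.

Branch term (-15/13)*sqrt(1 - χ/(11/4)): its argument vanishes at χ = 11/4, a square-root branch point, modulus 11/4.
The radius of convergence is the smallest modulus among the singular points: 11/4.


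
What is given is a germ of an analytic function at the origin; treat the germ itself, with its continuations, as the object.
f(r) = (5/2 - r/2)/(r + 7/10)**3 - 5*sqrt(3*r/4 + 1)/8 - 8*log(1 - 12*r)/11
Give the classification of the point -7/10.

The point is a pole of order 3.

The denominator factor r + 7/10 vanishes at -7/10 and appears to the power 3; the numerator there equals 57/20, nonzero, and no other factor vanishes.
The branch terms are analytic at this point.
Hence a pole whose order is the multiplicity, 3.


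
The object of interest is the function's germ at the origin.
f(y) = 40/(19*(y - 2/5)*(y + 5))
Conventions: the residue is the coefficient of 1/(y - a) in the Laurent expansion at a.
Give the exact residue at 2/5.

The residue is 200/513.

At the order-1 pole 2/5 set g(y) = (y - (2/5))*f(y) = 40/(19*(y + 5)).
Simple pole: residue = g(a) at a = 2/5, which is 200/513.
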